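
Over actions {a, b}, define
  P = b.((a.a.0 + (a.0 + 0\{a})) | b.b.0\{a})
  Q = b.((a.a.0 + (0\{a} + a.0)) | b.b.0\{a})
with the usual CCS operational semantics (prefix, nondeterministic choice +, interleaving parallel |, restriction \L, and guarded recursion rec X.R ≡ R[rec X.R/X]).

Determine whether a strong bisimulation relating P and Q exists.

LTS(P): 10 reachable states
  p0 = b.((a.a.0 + (a.0 + 0\{a})) | b.b.0\{a}) → -b-> p1
  p1 = (a.a.0 + (a.0 + 0\{a})) | b.b.0\{a} → -a-> p2, -a-> p3, -b-> p4
  p2 = 0 | b.b.0\{a} → -b-> p5
  p3 = a.0 | b.b.0\{a} → -a-> p2, -b-> p6
  p4 = (a.a.0 + (a.0 + 0\{a})) | b.0\{a} → -a-> p5, -a-> p6, -b-> p7
  p5 = 0 | b.0\{a} → -b-> p8
  p6 = a.0 | b.0\{a} → -a-> p5, -b-> p9
  p7 = (a.a.0 + (a.0 + 0\{a})) | 0\{a} → -a-> p8, -a-> p9
  p8 = 0 | 0\{a} → stopped
  p9 = a.0 | 0\{a} → -a-> p8
LTS(Q): 10 reachable states
  q0 = b.((a.a.0 + (0\{a} + a.0)) | b.b.0\{a}) → -b-> q1
  q1 = (a.a.0 + (0\{a} + a.0)) | b.b.0\{a} → -a-> q2, -a-> q3, -b-> q4
  q2 = 0 | b.b.0\{a} → -b-> q5
  q3 = a.0 | b.b.0\{a} → -a-> q2, -b-> q6
  q4 = (a.a.0 + (0\{a} + a.0)) | b.0\{a} → -a-> q5, -a-> q6, -b-> q7
  q5 = 0 | b.0\{a} → -b-> q8
  q6 = a.0 | b.0\{a} → -a-> q5, -b-> q9
  q7 = (a.a.0 + (0\{a} + a.0)) | 0\{a} → -a-> q8, -a-> q9
  q8 = 0 | 0\{a} → stopped
  q9 = a.0 | 0\{a} → -a-> q8
Bisimilarity quotient blocks:
  B0 = {p0, q0}
  B1 = {p1, q1}
  B2 = {p3, q3}
  B3 = {p6, q6}
  B4 = {p9, q9}
  B5 = {p8, q8}
  B6 = {p5, q5}
  B7 = {p2, q2}
  B8 = {p4, q4}
  B9 = {p7, q7}
p0 ∈ B0, q0 ∈ B0 → same block

YES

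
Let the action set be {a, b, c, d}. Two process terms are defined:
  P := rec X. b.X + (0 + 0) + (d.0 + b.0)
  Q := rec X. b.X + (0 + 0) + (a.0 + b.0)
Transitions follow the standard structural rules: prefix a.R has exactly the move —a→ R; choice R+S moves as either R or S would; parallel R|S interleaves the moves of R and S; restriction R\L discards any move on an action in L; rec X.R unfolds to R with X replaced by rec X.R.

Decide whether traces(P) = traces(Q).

trace-distinct — witness ⟨d⟩

Reachable graph of P (2 states):
  p0 = rec X. b.X + (0 + 0) + (d.0 + b.0) has moves --b--▸ p0, --b--▸ p1, --d--▸ p1
  p1 = 0 has moves stopped
Reachable graph of Q (2 states):
  q0 = rec X. b.X + (0 + 0) + (a.0 + b.0) has moves --a--▸ q1, --b--▸ q0, --b--▸ q1
  q1 = 0 has moves stopped
Run σ = ⟨d⟩ on P: start {p0}
  step 1 (d): {p1}
  ✓ P
Run σ = ⟨d⟩ on Q: start {q0}
  step 1 (d): ∅  — Q cannot continue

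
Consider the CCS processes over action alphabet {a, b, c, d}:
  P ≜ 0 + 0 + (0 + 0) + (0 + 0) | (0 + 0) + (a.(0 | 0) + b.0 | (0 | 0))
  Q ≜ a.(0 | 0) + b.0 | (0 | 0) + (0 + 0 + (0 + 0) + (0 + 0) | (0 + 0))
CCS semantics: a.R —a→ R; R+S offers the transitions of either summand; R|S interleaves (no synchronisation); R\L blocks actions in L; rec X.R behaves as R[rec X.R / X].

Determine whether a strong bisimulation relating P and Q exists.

Reachable graph of P (3 states):
  s0 = 0 + 0 + (0 + 0) + (0 + 0) | (0 + 0) + (a.(0 | 0) + b.0 | (0 | 0)) → -a-> s1, -b-> s2
  s1 = 0 | 0 → ·
  s2 = 0 | (0 | 0) → ·
Reachable graph of Q (3 states):
  t0 = a.(0 | 0) + b.0 | (0 | 0) + (0 + 0 + (0 + 0) + (0 + 0) | (0 + 0)) → -a-> t1, -b-> t2
  t1 = 0 | 0 → ·
  t2 = 0 | (0 | 0) → ·
Bisimilarity quotient blocks:
  B0 = {s0, t0}
  B1 = {s1, s2, t1, t2}
s0 ∈ B0, t0 ∈ B0 → same block

bisimilar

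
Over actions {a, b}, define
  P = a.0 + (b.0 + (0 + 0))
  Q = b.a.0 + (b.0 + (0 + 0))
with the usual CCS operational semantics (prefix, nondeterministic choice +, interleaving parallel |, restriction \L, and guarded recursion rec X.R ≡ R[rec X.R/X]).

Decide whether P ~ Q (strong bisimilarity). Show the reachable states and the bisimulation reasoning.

Reachable graph of P (2 states):
  p0 = a.0 + (b.0 + (0 + 0)) ⊢ =a=> p1, =b=> p1
  p1 = 0 ⊢ deadlocked
Reachable graph of Q (3 states):
  q0 = b.a.0 + (b.0 + (0 + 0)) ⊢ =b=> q1, =b=> q2
  q1 = 0 ⊢ deadlocked
  q2 = a.0 ⊢ =a=> q1
Partition-refinement fixed point:
  B0 = {p0}
  B1 = {p1, q1}
  B2 = {q0}
  B3 = {q2}
p0 ∈ B0, q0 ∈ B2 → different blocks

not bisimilar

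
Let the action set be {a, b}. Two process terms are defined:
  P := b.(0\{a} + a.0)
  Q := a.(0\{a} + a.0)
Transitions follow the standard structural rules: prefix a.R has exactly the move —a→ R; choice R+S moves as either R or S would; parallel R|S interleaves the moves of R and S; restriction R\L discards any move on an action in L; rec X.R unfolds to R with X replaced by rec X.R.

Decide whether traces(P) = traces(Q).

Reachable graph of P (3 states):
  s0 = b.(0\{a} + a.0) ⊢ --b--▸ s1
  s1 = 0\{a} + a.0 ⊢ --a--▸ s2
  s2 = 0 ⊢ ∅
Reachable graph of Q (3 states):
  t0 = a.(0\{a} + a.0) ⊢ --a--▸ t1
  t1 = 0\{a} + a.0 ⊢ --a--▸ t2
  t2 = 0 ⊢ ∅
Executing b from P (initial set {s0}):
  after b @ step 1: {s1}
  ✓ P
Executing b from Q (initial set {t0}):
  after b @ step 1: ∅ (Q stuck)

NO — witness ⟨b⟩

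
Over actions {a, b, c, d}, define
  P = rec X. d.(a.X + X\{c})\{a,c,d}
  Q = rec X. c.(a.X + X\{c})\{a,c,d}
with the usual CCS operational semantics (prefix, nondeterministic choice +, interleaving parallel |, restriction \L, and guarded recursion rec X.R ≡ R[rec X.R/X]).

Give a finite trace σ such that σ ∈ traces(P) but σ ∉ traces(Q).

d

P's transition system — 2 states:
  p0 = rec X. d.(a.X + X\{c})\{a,c,d} → --d--▸ p1
  p1 = (a.(rec X. d.(a.X + X\{c})\{a,c,d}) + (rec X. d.(a.X + X\{c})\{a,c,d})\{c})\{a,c,d} → (no moves)
Q's transition system — 2 states:
  q0 = rec X. c.(a.X + X\{c})\{a,c,d} → --c--▸ q1
  q1 = (a.(rec X. c.(a.X + X\{c})\{a,c,d}) + (rec X. c.(a.X + X\{c})\{a,c,d})\{c})\{a,c,d} → (no moves)
Executing d from P (initial set {p0}):
  step 1 (d): {p1}
  ✓ P
Executing d from Q (initial set {q0}):
  step 1 (d): ∅  — Q cannot continue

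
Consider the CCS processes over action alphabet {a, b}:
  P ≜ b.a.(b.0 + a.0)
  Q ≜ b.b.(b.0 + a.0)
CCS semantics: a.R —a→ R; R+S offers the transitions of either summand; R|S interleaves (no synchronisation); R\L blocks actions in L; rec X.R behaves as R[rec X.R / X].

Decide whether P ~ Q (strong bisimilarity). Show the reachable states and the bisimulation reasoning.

NO

Reachable graph of P (4 states):
  m0 = b.a.(b.0 + a.0) has moves ··b··> m1
  m1 = a.(b.0 + a.0) has moves ··a··> m2
  m2 = b.0 + a.0 has moves ··a··> m3, ··b··> m3
  m3 = 0 has moves deadlocked
Reachable graph of Q (4 states):
  n0 = b.b.(b.0 + a.0) has moves ··b··> n1
  n1 = b.(b.0 + a.0) has moves ··b··> n2
  n2 = b.0 + a.0 has moves ··a··> n3, ··b··> n3
  n3 = 0 has moves deadlocked
Bisimilarity quotient blocks:
  B0 = {m0}
  B1 = {m1}
  B2 = {m2, n2}
  B3 = {m3, n3}
  B4 = {n0}
  B5 = {n1}
m0 ∈ B0, n0 ∈ B4 → different blocks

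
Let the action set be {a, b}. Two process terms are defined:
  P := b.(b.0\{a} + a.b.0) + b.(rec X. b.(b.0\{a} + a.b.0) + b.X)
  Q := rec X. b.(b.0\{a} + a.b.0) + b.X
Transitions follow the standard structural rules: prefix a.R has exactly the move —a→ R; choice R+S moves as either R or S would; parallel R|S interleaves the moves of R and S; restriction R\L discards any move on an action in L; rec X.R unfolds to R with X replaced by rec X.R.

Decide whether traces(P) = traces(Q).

YES

LTS(P): 6 reachable states
  p0 = b.(b.0\{a} + a.b.0) + b.(rec X. b.(b.0\{a} + a.b.0) + b.X) :: ··b··> p1, ··b··> p2
  p1 = b.0\{a} + a.b.0 :: ··a··> p3, ··b··> p4
  p2 = rec X. b.(b.0\{a} + a.b.0) + b.X :: ··b··> p1, ··b··> p2
  p3 = b.0 :: ··b··> p5
  p4 = 0\{a} :: ∅
  p5 = 0 :: ∅
LTS(Q): 5 reachable states
  q0 = rec X. b.(b.0\{a} + a.b.0) + b.X :: ··b··> q0, ··b··> q1
  q1 = b.0\{a} + a.b.0 :: ··a··> q2, ··b··> q3
  q2 = b.0 :: ··b··> q4
  q3 = 0\{a} :: ∅
  q4 = 0 :: ∅
Coarsest stable partition (strong bisimilarity classes):
  B0 = {p0, p2, q0}
  B1 = {p1, q1}
  B2 = {p4, p5, q3, q4}
  B3 = {p3, q2}
p0 ∈ B0, q0 ∈ B0 → same block
Bisimilar ⇒ trace-equivalent.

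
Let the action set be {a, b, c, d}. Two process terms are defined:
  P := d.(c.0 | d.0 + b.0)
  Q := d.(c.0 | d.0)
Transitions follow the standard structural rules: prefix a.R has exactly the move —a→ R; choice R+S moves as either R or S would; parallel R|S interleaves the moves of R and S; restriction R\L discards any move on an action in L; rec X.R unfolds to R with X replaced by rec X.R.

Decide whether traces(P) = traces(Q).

P's transition system — 6 states:
  p0 = d.(c.0 | d.0 + b.0) → --d--▸ p1
  p1 = c.0 | d.0 + b.0 → --b--▸ p2, --c--▸ p3, --d--▸ p4
  p2 = 0 → ∅
  p3 = 0 | d.0 → --d--▸ p5
  p4 = c.0 | 0 → --c--▸ p5
  p5 = 0 | 0 → ∅
Q's transition system — 5 states:
  q0 = d.(c.0 | d.0) → --d--▸ q1
  q1 = c.0 | d.0 → --c--▸ q2, --d--▸ q3
  q2 = 0 | d.0 → --d--▸ q4
  q3 = c.0 | 0 → --c--▸ q4
  q4 = 0 | 0 → ∅
Executing db from P (initial set {p0}):
  step 1 (d): {p1}
  step 2 (b): {p2}
  ✓ P
Executing db from Q (initial set {q0}):
  step 1 (d): {q1}
  step 2 (b): ∅  — Q cannot continue

traces(P) ≠ traces(Q) — witness ⟨db⟩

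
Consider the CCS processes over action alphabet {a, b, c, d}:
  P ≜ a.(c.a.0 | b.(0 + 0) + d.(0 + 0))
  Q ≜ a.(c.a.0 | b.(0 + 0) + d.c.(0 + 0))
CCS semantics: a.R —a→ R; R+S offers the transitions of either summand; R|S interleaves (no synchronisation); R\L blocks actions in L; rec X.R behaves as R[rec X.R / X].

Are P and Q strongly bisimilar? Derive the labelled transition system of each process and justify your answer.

not bisimilar

Reachable graph of P (8 states):
  s0 = a.(c.a.0 | b.(0 + 0) + d.(0 + 0)) has moves —a→ s1
  s1 = c.a.0 | b.(0 + 0) + d.(0 + 0) has moves —b→ s2, —c→ s3, —d→ s4
  s2 = c.a.0 | (0 + 0) has moves —c→ s5
  s3 = a.0 | b.(0 + 0) has moves —a→ s6, —b→ s5
  s4 = 0 + 0 has moves (no moves)
  s5 = a.0 | (0 + 0) has moves —a→ s7
  s6 = 0 | b.(0 + 0) has moves —b→ s7
  s7 = 0 | (0 + 0) has moves (no moves)
Reachable graph of Q (9 states):
  t0 = a.(c.a.0 | b.(0 + 0) + d.c.(0 + 0)) has moves —a→ t1
  t1 = c.a.0 | b.(0 + 0) + d.c.(0 + 0) has moves —b→ t2, —c→ t3, —d→ t4
  t2 = c.a.0 | (0 + 0) has moves —c→ t5
  t3 = a.0 | b.(0 + 0) has moves —a→ t6, —b→ t5
  t4 = c.(0 + 0) has moves —c→ t7
  t5 = a.0 | (0 + 0) has moves —a→ t8
  t6 = 0 | b.(0 + 0) has moves —b→ t8
  t7 = 0 + 0 has moves (no moves)
  t8 = 0 | (0 + 0) has moves (no moves)
Partition-refinement fixed point:
  B0 = {s0}
  B1 = {s1}
  B2 = {s3, t3}
  B3 = {s6, t6}
  B4 = {s4, s7, t7, t8}
  B5 = {s5, t5}
  B6 = {s2, t2}
  B7 = {t0}
  B8 = {t1}
  B9 = {t4}
s0 ∈ B0, t0 ∈ B7 → different blocks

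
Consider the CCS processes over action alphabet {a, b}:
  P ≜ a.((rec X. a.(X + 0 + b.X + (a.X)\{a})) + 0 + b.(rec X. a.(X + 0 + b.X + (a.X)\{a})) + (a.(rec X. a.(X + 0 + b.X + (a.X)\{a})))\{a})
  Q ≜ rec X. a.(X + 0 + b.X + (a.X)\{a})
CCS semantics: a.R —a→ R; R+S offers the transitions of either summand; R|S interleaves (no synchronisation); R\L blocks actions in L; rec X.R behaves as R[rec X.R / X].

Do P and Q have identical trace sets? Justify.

LTS(P): 3 reachable states
  m0 = a.((rec X. a.(X + 0 + b.X + (a.X)\{a})) + 0 + b.(rec X. a.(X + 0 + b.X + (a.X)\{a})) + (a.(rec X. a.(X + 0 + b.X + (a.X)\{a})))\{a}) has moves -a-> m1
  m1 = (rec X. a.(X + 0 + b.X + (a.X)\{a})) + 0 + b.(rec X. a.(X + 0 + b.X + (a.X)\{a})) + (a.(rec X. a.(X + 0 + b.X + (a.X)\{a})))\{a} has moves -a-> m1, -b-> m2
  m2 = rec X. a.(X + 0 + b.X + (a.X)\{a}) has moves -a-> m1
LTS(Q): 2 reachable states
  n0 = rec X. a.(X + 0 + b.X + (a.X)\{a}) has moves -a-> n1
  n1 = (rec X. a.(X + 0 + b.X + (a.X)\{a})) + 0 + b.(rec X. a.(X + 0 + b.X + (a.X)\{a})) + (a.(rec X. a.(X + 0 + b.X + (a.X)\{a})))\{a} has moves -a-> n1, -b-> n0
Bisimilarity quotient blocks:
  B0 = {m0, m2, n0}
  B1 = {m1, n1}
m0 ∈ B0, n0 ∈ B0 → same block
Bisimilar ⇒ trace-equivalent.

traces(P) = traces(Q)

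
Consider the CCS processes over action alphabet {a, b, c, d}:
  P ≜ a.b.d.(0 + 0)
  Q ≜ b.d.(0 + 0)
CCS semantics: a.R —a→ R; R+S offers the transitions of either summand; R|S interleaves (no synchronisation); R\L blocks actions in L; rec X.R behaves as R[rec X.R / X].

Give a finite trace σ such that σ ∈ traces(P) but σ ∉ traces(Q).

a

Reachable graph of P (4 states):
  m0 = a.b.d.(0 + 0) :: —a→ m1
  m1 = b.d.(0 + 0) :: —b→ m2
  m2 = d.(0 + 0) :: —d→ m3
  m3 = 0 + 0 :: (no moves)
Reachable graph of Q (3 states):
  n0 = b.d.(0 + 0) :: —b→ n1
  n1 = d.(0 + 0) :: —d→ n2
  n2 = 0 + 0 :: (no moves)
Trace ⟨a⟩ through P, begin at {m0}:
  step 1 (a): {m1}
  — P admits the full trace.
Trace ⟨a⟩ through Q, begin at {n0}:
  step 1 (a): ∅ (Q stuck)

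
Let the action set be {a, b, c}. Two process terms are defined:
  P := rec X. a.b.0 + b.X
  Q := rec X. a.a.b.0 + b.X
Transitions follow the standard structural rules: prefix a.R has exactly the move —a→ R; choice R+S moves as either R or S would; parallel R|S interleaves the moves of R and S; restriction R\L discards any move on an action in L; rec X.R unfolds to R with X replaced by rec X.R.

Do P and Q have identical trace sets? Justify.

P's transition system — 3 states:
  u0 = rec X. a.b.0 + b.X :: -a-> u1, -b-> u0
  u1 = b.0 :: -b-> u2
  u2 = 0 :: deadlocked
Q's transition system — 4 states:
  v0 = rec X. a.a.b.0 + b.X :: -a-> v1, -b-> v0
  v1 = a.b.0 :: -a-> v2
  v2 = b.0 :: -b-> v3
  v3 = 0 :: deadlocked
Run σ = ⟨ab⟩ on P: start {u0}
  after a @ step 1: {u1}
  after b @ step 2: {u2}
  ✓ P
Run σ = ⟨ab⟩ on Q: start {v0}
  after a @ step 1: {v1}
  after b @ step 2: no successor for Q

NO — witness ⟨ab⟩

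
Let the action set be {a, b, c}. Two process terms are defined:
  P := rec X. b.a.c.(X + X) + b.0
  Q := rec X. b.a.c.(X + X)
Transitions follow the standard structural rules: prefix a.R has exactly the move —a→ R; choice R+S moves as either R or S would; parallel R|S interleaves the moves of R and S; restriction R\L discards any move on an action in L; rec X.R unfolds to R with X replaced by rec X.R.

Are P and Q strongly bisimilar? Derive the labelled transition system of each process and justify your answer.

not bisimilar

Reachable graph of P (5 states):
  m0 = rec X. b.a.c.(X + X) + b.0 ⊢ —b→ m1, —b→ m2
  m1 = 0 ⊢ stopped
  m2 = a.c.((rec X. b.a.c.(X + X) + b.0) + (rec X. b.a.c.(X + X) + b.0)) ⊢ —a→ m3
  m3 = c.((rec X. b.a.c.(X + X) + b.0) + (rec X. b.a.c.(X + X) + b.0)) ⊢ —c→ m4
  m4 = (rec X. b.a.c.(X + X) + b.0) + (rec X. b.a.c.(X + X) + b.0) ⊢ —b→ m1, —b→ m2
Reachable graph of Q (4 states):
  n0 = rec X. b.a.c.(X + X) ⊢ —b→ n1
  n1 = a.c.((rec X. b.a.c.(X + X)) + (rec X. b.a.c.(X + X))) ⊢ —a→ n2
  n2 = c.((rec X. b.a.c.(X + X)) + (rec X. b.a.c.(X + X))) ⊢ —c→ n3
  n3 = (rec X. b.a.c.(X + X)) + (rec X. b.a.c.(X + X)) ⊢ —b→ n1
Partition-refinement fixed point:
  B0 = {m0, m4}
  B1 = {m2}
  B2 = {m3}
  B3 = {m1}
  B4 = {n0, n3}
  B5 = {n1}
  B6 = {n2}
m0 ∈ B0, n0 ∈ B4 → different blocks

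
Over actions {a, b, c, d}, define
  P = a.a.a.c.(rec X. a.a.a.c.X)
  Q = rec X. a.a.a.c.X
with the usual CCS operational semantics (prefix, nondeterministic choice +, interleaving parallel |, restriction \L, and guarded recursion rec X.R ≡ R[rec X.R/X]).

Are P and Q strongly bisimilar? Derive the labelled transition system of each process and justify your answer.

Reachable graph of P (5 states):
  s0 = a.a.a.c.(rec X. a.a.a.c.X) has moves —a→ s1
  s1 = a.a.c.(rec X. a.a.a.c.X) has moves —a→ s2
  s2 = a.c.(rec X. a.a.a.c.X) has moves —a→ s3
  s3 = c.(rec X. a.a.a.c.X) has moves —c→ s4
  s4 = rec X. a.a.a.c.X has moves —a→ s1
Reachable graph of Q (4 states):
  t0 = rec X. a.a.a.c.X has moves —a→ t1
  t1 = a.a.c.(rec X. a.a.a.c.X) has moves —a→ t2
  t2 = a.c.(rec X. a.a.a.c.X) has moves —a→ t3
  t3 = c.(rec X. a.a.a.c.X) has moves —c→ t0
Partition-refinement fixed point:
  B0 = {s0, s4, t0}
  B1 = {s1, t1}
  B2 = {s2, t2}
  B3 = {s3, t3}
s0 ∈ B0, t0 ∈ B0 → same block

YES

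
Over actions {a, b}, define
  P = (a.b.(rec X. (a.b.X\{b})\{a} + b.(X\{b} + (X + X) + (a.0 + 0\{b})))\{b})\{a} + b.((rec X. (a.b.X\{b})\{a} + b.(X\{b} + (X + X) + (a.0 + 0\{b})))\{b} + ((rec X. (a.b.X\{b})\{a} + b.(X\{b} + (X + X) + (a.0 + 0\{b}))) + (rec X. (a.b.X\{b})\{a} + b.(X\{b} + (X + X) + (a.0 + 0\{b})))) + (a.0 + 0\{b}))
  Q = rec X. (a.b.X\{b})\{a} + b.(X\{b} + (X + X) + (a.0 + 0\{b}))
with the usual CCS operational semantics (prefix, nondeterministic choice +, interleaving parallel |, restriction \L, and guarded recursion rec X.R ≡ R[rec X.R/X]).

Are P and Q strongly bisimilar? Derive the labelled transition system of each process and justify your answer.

Reachable graph of P (3 states):
  m0 = (a.b.(rec X. (a.b.X\{b})\{a} + b.(X\{b} + (X + X) + (a.0 + 0\{b})))\{b})\{a} + b.((rec X. (a.b.X\{b})\{a} + b.(X\{b} + (X + X) + (a.0 + 0\{b})))\{b} + ((rec X. (a.b.X\{b})\{a} + b.(X\{b} + (X + X) + (a.0 + 0\{b}))) + (rec X. (a.b.X\{b})\{a} + b.(X\{b} + (X + X) + (a.0 + 0\{b})))) + (a.0 + 0\{b})) :: ··b··> m1
  m1 = (rec X. (a.b.X\{b})\{a} + b.(X\{b} + (X + X) + (a.0 + 0\{b})))\{b} + ((rec X. (a.b.X\{b})\{a} + b.(X\{b} + (X + X) + (a.0 + 0\{b}))) + (rec X. (a.b.X\{b})\{a} + b.(X\{b} + (X + X) + (a.0 + 0\{b})))) + (a.0 + 0\{b}) :: ··a··> m2, ··b··> m1
  m2 = 0 :: ∅
Reachable graph of Q (3 states):
  n0 = rec X. (a.b.X\{b})\{a} + b.(X\{b} + (X + X) + (a.0 + 0\{b})) :: ··b··> n1
  n1 = (rec X. (a.b.X\{b})\{a} + b.(X\{b} + (X + X) + (a.0 + 0\{b})))\{b} + ((rec X. (a.b.X\{b})\{a} + b.(X\{b} + (X + X) + (a.0 + 0\{b}))) + (rec X. (a.b.X\{b})\{a} + b.(X\{b} + (X + X) + (a.0 + 0\{b})))) + (a.0 + 0\{b}) :: ··a··> n2, ··b··> n1
  n2 = 0 :: ∅
Partition-refinement fixed point:
  B0 = {m0, n0}
  B1 = {m1, n1}
  B2 = {m2, n2}
m0 ∈ B0, n0 ∈ B0 → same block

P ~ Q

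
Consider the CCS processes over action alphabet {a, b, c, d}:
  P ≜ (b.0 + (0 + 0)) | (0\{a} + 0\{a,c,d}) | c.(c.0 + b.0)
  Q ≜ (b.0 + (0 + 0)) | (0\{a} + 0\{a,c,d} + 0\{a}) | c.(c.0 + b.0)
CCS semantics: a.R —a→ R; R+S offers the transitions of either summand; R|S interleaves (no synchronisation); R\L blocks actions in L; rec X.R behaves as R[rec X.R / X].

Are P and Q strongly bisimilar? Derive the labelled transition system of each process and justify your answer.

YES

P's transition system — 6 states:
  p0 = (b.0 + (0 + 0)) | (0\{a} + 0\{a,c,d}) | c.(c.0 + b.0) | =b=> p1, =c=> p2
  p1 = 0 | (0\{a} + 0\{a,c,d}) | c.(c.0 + b.0) | =c=> p3
  p2 = (b.0 + (0 + 0)) | (0\{a} + 0\{a,c,d}) | (c.0 + b.0) | =b=> p3, =b=> p4, =c=> p4
  p3 = 0 | (0\{a} + 0\{a,c,d}) | (c.0 + b.0) | =b=> p5, =c=> p5
  p4 = (b.0 + (0 + 0)) | (0\{a} + 0\{a,c,d}) | 0 | =b=> p5
  p5 = 0 | (0\{a} + 0\{a,c,d}) | 0 | stopped
Q's transition system — 6 states:
  q0 = (b.0 + (0 + 0)) | (0\{a} + 0\{a,c,d} + 0\{a}) | c.(c.0 + b.0) | =b=> q1, =c=> q2
  q1 = 0 | (0\{a} + 0\{a,c,d} + 0\{a}) | c.(c.0 + b.0) | =c=> q3
  q2 = (b.0 + (0 + 0)) | (0\{a} + 0\{a,c,d} + 0\{a}) | (c.0 + b.0) | =b=> q3, =b=> q4, =c=> q4
  q3 = 0 | (0\{a} + 0\{a,c,d} + 0\{a}) | (c.0 + b.0) | =b=> q5, =c=> q5
  q4 = (b.0 + (0 + 0)) | (0\{a} + 0\{a,c,d} + 0\{a}) | 0 | =b=> q5
  q5 = 0 | (0\{a} + 0\{a,c,d} + 0\{a}) | 0 | stopped
Coarsest stable partition (strong bisimilarity classes):
  B0 = {p0, q0}
  B1 = {p1, q1}
  B2 = {p3, q3}
  B3 = {p5, q5}
  B4 = {p2, q2}
  B5 = {p4, q4}
p0 ∈ B0, q0 ∈ B0 → same block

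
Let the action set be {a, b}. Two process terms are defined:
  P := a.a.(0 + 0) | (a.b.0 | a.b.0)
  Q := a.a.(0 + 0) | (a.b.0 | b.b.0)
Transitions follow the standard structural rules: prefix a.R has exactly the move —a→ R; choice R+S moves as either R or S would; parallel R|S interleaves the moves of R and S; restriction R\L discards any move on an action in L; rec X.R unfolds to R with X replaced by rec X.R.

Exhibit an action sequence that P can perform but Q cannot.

P's transition system — 27 states:
  u0 = a.a.(0 + 0) | (a.b.0 | a.b.0) → —a→ u1, —a→ u2, —a→ u3
  u1 = a.(0 + 0) | (a.b.0 | a.b.0) → —a→ u4, —a→ u5, —a→ u6
  u2 = a.a.(0 + 0) | (a.b.0 | b.0) → —a→ u5, —a→ u7, —b→ u8
  u3 = a.a.(0 + 0) | (b.0 | a.b.0) → —a→ u6, —a→ u7, —b→ u9
  u4 = (0 + 0) | (a.b.0 | a.b.0) → —a→ u10, —a→ u11
  u5 = a.(0 + 0) | (a.b.0 | b.0) → —a→ u10, —a→ u12, —b→ u13
  u6 = a.(0 + 0) | (b.0 | a.b.0) → —a→ u11, —a→ u12, —b→ u14
  u7 = a.a.(0 + 0) | (b.0 | b.0) → —a→ u12, —b→ u15, —b→ u16
  u8 = a.a.(0 + 0) | (a.b.0 | 0) → —a→ u13, —a→ u16
  u9 = a.a.(0 + 0) | (0 | a.b.0) → —a→ u14, —a→ u15
  u10 = (0 + 0) | (a.b.0 | b.0) → —a→ u17, —b→ u18
  u11 = (0 + 0) | (b.0 | a.b.0) → —a→ u17, —b→ u19
  u12 = a.(0 + 0) | (b.0 | b.0) → —a→ u17, —b→ u20, —b→ u21
  u13 = a.(0 + 0) | (a.b.0 | 0) → —a→ u18, —a→ u21
  u14 = a.(0 + 0) | (0 | a.b.0) → —a→ u19, —a→ u20
  u15 = a.a.(0 + 0) | (0 | b.0) → —a→ u20, —b→ u22
  u16 = a.a.(0 + 0) | (b.0 | 0) → —a→ u21, —b→ u22
  u17 = (0 + 0) | (b.0 | b.0) → —b→ u23, —b→ u24
  u18 = (0 + 0) | (a.b.0 | 0) → —a→ u24
  u19 = (0 + 0) | (0 | a.b.0) → —a→ u23
  u20 = a.(0 + 0) | (0 | b.0) → —a→ u23, —b→ u25
  u21 = a.(0 + 0) | (b.0 | 0) → —a→ u24, —b→ u25
  u22 = a.a.(0 + 0) | (0 | 0) → —a→ u25
  u23 = (0 + 0) | (0 | b.0) → —b→ u26
  u24 = (0 + 0) | (b.0 | 0) → —b→ u26
  u25 = a.(0 + 0) | (0 | 0) → —a→ u26
  u26 = (0 + 0) | (0 | 0) → deadlocked
Q's transition system — 27 states:
  v0 = a.a.(0 + 0) | (a.b.0 | b.b.0) → —a→ v1, —a→ v2, —b→ v3
  v1 = a.(0 + 0) | (a.b.0 | b.b.0) → —a→ v4, —a→ v5, —b→ v6
  v2 = a.a.(0 + 0) | (b.0 | b.b.0) → —a→ v5, —b→ v7, —b→ v8
  v3 = a.a.(0 + 0) | (a.b.0 | b.0) → —a→ v6, —a→ v8, —b→ v9
  v4 = (0 + 0) | (a.b.0 | b.b.0) → —a→ v10, —b→ v11
  v5 = a.(0 + 0) | (b.0 | b.b.0) → —a→ v10, —b→ v12, —b→ v13
  v6 = a.(0 + 0) | (a.b.0 | b.0) → —a→ v11, —a→ v13, —b→ v14
  v7 = a.a.(0 + 0) | (0 | b.b.0) → —a→ v12, —b→ v15
  v8 = a.a.(0 + 0) | (b.0 | b.0) → —a→ v13, —b→ v15, —b→ v16
  v9 = a.a.(0 + 0) | (a.b.0 | 0) → —a→ v14, —a→ v16
  v10 = (0 + 0) | (b.0 | b.b.0) → —b→ v17, —b→ v18
  v11 = (0 + 0) | (a.b.0 | b.0) → —a→ v18, —b→ v19
  v12 = a.(0 + 0) | (0 | b.b.0) → —a→ v17, —b→ v20
  v13 = a.(0 + 0) | (b.0 | b.0) → —a→ v18, —b→ v20, —b→ v21
  v14 = a.(0 + 0) | (a.b.0 | 0) → —a→ v19, —a→ v21
  v15 = a.a.(0 + 0) | (0 | b.0) → —a→ v20, —b→ v22
  v16 = a.a.(0 + 0) | (b.0 | 0) → —a→ v21, —b→ v22
  v17 = (0 + 0) | (0 | b.b.0) → —b→ v23
  v18 = (0 + 0) | (b.0 | b.0) → —b→ v23, —b→ v24
  v19 = (0 + 0) | (a.b.0 | 0) → —a→ v24
  v20 = a.(0 + 0) | (0 | b.0) → —a→ v23, —b→ v25
  v21 = a.(0 + 0) | (b.0 | 0) → —a→ v24, —b→ v25
  v22 = a.a.(0 + 0) | (0 | 0) → —a→ v25
  v23 = (0 + 0) | (0 | b.0) → —b→ v26
  v24 = (0 + 0) | (b.0 | 0) → —b→ v26
  v25 = a.(0 + 0) | (0 | 0) → —a→ v26
  v26 = (0 + 0) | (0 | 0) → deadlocked
Trace ⟨aaaa⟩ through P, begin at {u0}:
  step 1 (a): {u1, u2, u3}
  step 2 (a): {u4, u5, u6, u7}
  step 3 (a): {u10, u11, u12}
  step 4 (a): {u17}
  — P admits the full trace.
Trace ⟨aaaa⟩ through Q, begin at {v0}:
  step 1 (a): {v1, v2}
  step 2 (a): {v4, v5}
  step 3 (a): {v10}
  step 4 (a): ∅  — Q cannot continue

aaaa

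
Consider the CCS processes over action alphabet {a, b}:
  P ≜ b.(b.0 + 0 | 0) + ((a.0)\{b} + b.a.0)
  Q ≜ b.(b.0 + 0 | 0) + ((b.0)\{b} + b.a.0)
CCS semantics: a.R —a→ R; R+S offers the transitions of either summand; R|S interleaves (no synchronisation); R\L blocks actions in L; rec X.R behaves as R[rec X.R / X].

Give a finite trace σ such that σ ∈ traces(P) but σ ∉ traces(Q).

P's transition system — 5 states:
  s0 = b.(b.0 + 0 | 0) + ((a.0)\{b} + b.a.0) ⊢ --a--▸ s1, --b--▸ s2, --b--▸ s3
  s1 = 0\{b} ⊢ ∅
  s2 = a.0 ⊢ --a--▸ s4
  s3 = b.0 + 0 | 0 ⊢ --b--▸ s4
  s4 = 0 ⊢ ∅
Q's transition system — 4 states:
  t0 = b.(b.0 + 0 | 0) + ((b.0)\{b} + b.a.0) ⊢ --b--▸ t1, --b--▸ t2
  t1 = a.0 ⊢ --a--▸ t3
  t2 = b.0 + 0 | 0 ⊢ --b--▸ t3
  t3 = 0 ⊢ ∅
Executing a from P (initial set {s0}):
  after a @ step 1: {s1}
  P completes σ.
Executing a from Q (initial set {t0}):
  after a @ step 1: ∅  — Q cannot continue

a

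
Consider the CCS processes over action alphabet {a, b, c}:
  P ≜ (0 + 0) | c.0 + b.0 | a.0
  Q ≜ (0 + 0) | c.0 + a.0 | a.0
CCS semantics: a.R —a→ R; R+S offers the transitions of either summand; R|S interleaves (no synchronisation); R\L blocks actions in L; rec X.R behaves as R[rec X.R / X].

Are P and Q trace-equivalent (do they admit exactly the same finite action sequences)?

Reachable graph of P (5 states):
  m0 = (0 + 0) | c.0 + b.0 | a.0 | =a=> m1, =b=> m2, =c=> m3
  m1 = b.0 | 0 | =b=> m4
  m2 = 0 | a.0 | =a=> m4
  m3 = (0 + 0) | 0 | ∅
  m4 = 0 | 0 | ∅
Reachable graph of Q (5 states):
  n0 = (0 + 0) | c.0 + a.0 | a.0 | =a=> n1, =a=> n2, =c=> n3
  n1 = 0 | a.0 | =a=> n4
  n2 = a.0 | 0 | =a=> n4
  n3 = (0 + 0) | 0 | ∅
  n4 = 0 | 0 | ∅
Run σ = ⟨b⟩ on P: start {m0}
  step 1 (b): {m2}
  P completes σ.
Run σ = ⟨b⟩ on Q: start {n0}
  step 1 (b): no successor for Q

NO — witness ⟨b⟩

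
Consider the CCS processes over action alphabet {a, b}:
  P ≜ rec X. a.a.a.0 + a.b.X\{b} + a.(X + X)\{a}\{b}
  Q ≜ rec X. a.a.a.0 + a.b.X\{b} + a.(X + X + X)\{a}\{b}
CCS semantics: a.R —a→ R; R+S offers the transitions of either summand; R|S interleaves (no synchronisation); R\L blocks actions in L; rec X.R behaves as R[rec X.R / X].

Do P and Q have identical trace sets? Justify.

P's transition system — 12 states:
  p0 = rec X. a.a.a.0 + a.b.X\{b} + a.(X + X)\{a}\{b} ⊢ —a→ p1, —a→ p2, —a→ p3
  p1 = ((rec X. a.a.a.0 + a.b.X\{b} + a.(X + X)\{a}\{b}) + (rec X. a.a.a.0 + a.b.X\{b} + a.(X + X)\{a}\{b}))\{a}\{b} ⊢ ∅
  p2 = a.a.0 ⊢ —a→ p4
  p3 = b.(rec X. a.a.a.0 + a.b.X\{b} + a.(X + X)\{a}\{b})\{b} ⊢ —b→ p5
  p4 = a.0 ⊢ —a→ p6
  p5 = (rec X. a.a.a.0 + a.b.X\{b} + a.(X + X)\{a}\{b})\{b} ⊢ —a→ p7, —a→ p8, —a→ p9
  p6 = 0 ⊢ ∅
  p7 = ((rec X. a.a.a.0 + a.b.X\{b} + a.(X + X)\{a}\{b}) + (rec X. a.a.a.0 + a.b.X\{b} + a.(X + X)\{a}\{b}))\{a}\{b}\{b} ⊢ ∅
  p8 = (a.a.0)\{b} ⊢ —a→ p10
  p9 = (b.(rec X. a.a.a.0 + a.b.X\{b} + a.(X + X)\{a}\{b})\{b})\{b} ⊢ ∅
  p10 = (a.0)\{b} ⊢ —a→ p11
  p11 = 0\{b} ⊢ ∅
Q's transition system — 12 states:
  q0 = rec X. a.a.a.0 + a.b.X\{b} + a.(X + X + X)\{a}\{b} ⊢ —a→ q1, —a→ q2, —a→ q3
  q1 = ((rec X. a.a.a.0 + a.b.X\{b} + a.(X + X + X)\{a}\{b}) + (rec X. a.a.a.0 + a.b.X\{b} + a.(X + X + X)\{a}\{b}) + (rec X. a.a.a.0 + a.b.X\{b} + a.(X + X + X)\{a}\{b}))\{a}\{b} ⊢ ∅
  q2 = a.a.0 ⊢ —a→ q4
  q3 = b.(rec X. a.a.a.0 + a.b.X\{b} + a.(X + X + X)\{a}\{b})\{b} ⊢ —b→ q5
  q4 = a.0 ⊢ —a→ q6
  q5 = (rec X. a.a.a.0 + a.b.X\{b} + a.(X + X + X)\{a}\{b})\{b} ⊢ —a→ q7, —a→ q8, —a→ q9
  q6 = 0 ⊢ ∅
  q7 = ((rec X. a.a.a.0 + a.b.X\{b} + a.(X + X + X)\{a}\{b}) + (rec X. a.a.a.0 + a.b.X\{b} + a.(X + X + X)\{a}\{b}) + (rec X. a.a.a.0 + a.b.X\{b} + a.(X + X + X)\{a}\{b}))\{a}\{b}\{b} ⊢ ∅
  q8 = (a.a.0)\{b} ⊢ —a→ q10
  q9 = (b.(rec X. a.a.a.0 + a.b.X\{b} + a.(X + X + X)\{a}\{b})\{b})\{b} ⊢ ∅
  q10 = (a.0)\{b} ⊢ —a→ q11
  q11 = 0\{b} ⊢ ∅
Partition-refinement fixed point:
  B0 = {p0, q0}
  B1 = {p1, p11, p6, p7, p9, q1, q11, q6, q7, q9}
  B2 = {p2, p8, q2, q8}
  B3 = {p10, p4, q10, q4}
  B4 = {p3, q3}
  B5 = {p5, q5}
p0 ∈ B0, q0 ∈ B0 → same block
Bisimilar ⇒ trace-equivalent.

YES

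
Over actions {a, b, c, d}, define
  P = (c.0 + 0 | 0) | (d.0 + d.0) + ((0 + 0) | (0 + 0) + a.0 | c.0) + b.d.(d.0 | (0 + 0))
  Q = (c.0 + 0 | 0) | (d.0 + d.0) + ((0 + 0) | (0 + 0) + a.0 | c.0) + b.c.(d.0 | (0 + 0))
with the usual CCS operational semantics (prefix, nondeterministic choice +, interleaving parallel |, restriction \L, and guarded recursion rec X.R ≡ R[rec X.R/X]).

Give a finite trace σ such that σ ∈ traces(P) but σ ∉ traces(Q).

LTS(P): 9 reachable states
  u0 = (c.0 + 0 | 0) | (d.0 + d.0) + ((0 + 0) | (0 + 0) + a.0 | c.0) + b.d.(d.0 | (0 + 0)) → ··a··> u1, ··b··> u2, ··c··> u3, ··c··> u4, ··d··> u5
  u1 = 0 | c.0 → ··c··> u6
  u2 = d.(d.0 | (0 + 0)) → ··d··> u7
  u3 = 0 | (d.0 + d.0) → ··d··> u6
  u4 = a.0 | 0 → ··a··> u6
  u5 = (c.0 + 0 | 0) | 0 → ··c··> u6
  u6 = 0 | 0 → (no moves)
  u7 = d.0 | (0 + 0) → ··d··> u8
  u8 = 0 | (0 + 0) → (no moves)
LTS(Q): 9 reachable states
  v0 = (c.0 + 0 | 0) | (d.0 + d.0) + ((0 + 0) | (0 + 0) + a.0 | c.0) + b.c.(d.0 | (0 + 0)) → ··a··> v1, ··b··> v2, ··c··> v3, ··c··> v4, ··d··> v5
  v1 = 0 | c.0 → ··c··> v6
  v2 = c.(d.0 | (0 + 0)) → ··c··> v7
  v3 = 0 | (d.0 + d.0) → ··d··> v6
  v4 = a.0 | 0 → ··a··> v6
  v5 = (c.0 + 0 | 0) | 0 → ··c··> v6
  v6 = 0 | 0 → (no moves)
  v7 = d.0 | (0 + 0) → ··d··> v8
  v8 = 0 | (0 + 0) → (no moves)
Trace ⟨bd⟩ through P, begin at {u0}:
  step 1 (b): {u2}
  step 2 (d): {u7}
  — P admits the full trace.
Trace ⟨bd⟩ through Q, begin at {v0}:
  step 1 (b): {v2}
  step 2 (d): ∅ (Q stuck)

bd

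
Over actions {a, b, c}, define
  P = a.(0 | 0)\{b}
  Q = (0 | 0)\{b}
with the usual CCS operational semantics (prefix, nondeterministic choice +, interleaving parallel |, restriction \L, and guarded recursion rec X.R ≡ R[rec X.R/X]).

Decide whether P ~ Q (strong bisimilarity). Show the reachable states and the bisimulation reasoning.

NO

Reachable graph of P (2 states):
  u0 = a.(0 | 0)\{b} has moves ··a··> u1
  u1 = (0 | 0)\{b} has moves stopped
Reachable graph of Q (1 states):
  v0 = (0 | 0)\{b} has moves stopped
Partition-refinement fixed point:
  B0 = {u0}
  B1 = {u1, v0}
u0 ∈ B0, v0 ∈ B1 → different blocks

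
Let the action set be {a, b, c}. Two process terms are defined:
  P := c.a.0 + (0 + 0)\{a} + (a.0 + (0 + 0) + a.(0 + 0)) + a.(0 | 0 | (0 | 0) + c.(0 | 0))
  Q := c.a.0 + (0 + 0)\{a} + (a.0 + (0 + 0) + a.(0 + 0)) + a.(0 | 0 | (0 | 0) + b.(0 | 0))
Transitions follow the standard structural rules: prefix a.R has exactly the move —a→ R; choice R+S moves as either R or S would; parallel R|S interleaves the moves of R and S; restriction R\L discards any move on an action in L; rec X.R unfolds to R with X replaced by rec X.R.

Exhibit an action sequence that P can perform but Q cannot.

Reachable graph of P (6 states):
  m0 = c.a.0 + (0 + 0)\{a} + (a.0 + (0 + 0) + a.(0 + 0)) + a.(0 | 0 | (0 | 0) + c.(0 | 0)) ⊢ =a=> m1, =a=> m2, =a=> m3, =c=> m4
  m1 = 0 ⊢ stopped
  m2 = 0 + 0 ⊢ stopped
  m3 = 0 | 0 | (0 | 0) + c.(0 | 0) ⊢ =c=> m5
  m4 = a.0 ⊢ =a=> m1
  m5 = 0 | 0 ⊢ stopped
Reachable graph of Q (6 states):
  n0 = c.a.0 + (0 + 0)\{a} + (a.0 + (0 + 0) + a.(0 + 0)) + a.(0 | 0 | (0 | 0) + b.(0 | 0)) ⊢ =a=> n1, =a=> n2, =a=> n3, =c=> n4
  n1 = 0 ⊢ stopped
  n2 = 0 + 0 ⊢ stopped
  n3 = 0 | 0 | (0 | 0) + b.(0 | 0) ⊢ =b=> n5
  n4 = a.0 ⊢ =a=> n1
  n5 = 0 | 0 ⊢ stopped
Trace ⟨ac⟩ through P, begin at {m0}:
  after a @ step 1: {m1, m2, m3}
  after c @ step 2: {m5}
  ✓ P
Trace ⟨ac⟩ through Q, begin at {n0}:
  after a @ step 1: {n1, n2, n3}
  after c @ step 2: ∅ (Q stuck)

ac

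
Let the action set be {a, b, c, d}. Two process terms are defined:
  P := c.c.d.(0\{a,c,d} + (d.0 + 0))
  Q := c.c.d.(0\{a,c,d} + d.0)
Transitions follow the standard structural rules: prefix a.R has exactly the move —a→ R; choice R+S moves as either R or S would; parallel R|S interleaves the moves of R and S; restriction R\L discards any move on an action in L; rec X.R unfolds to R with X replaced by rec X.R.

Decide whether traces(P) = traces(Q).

LTS(P): 5 reachable states
  s0 = c.c.d.(0\{a,c,d} + (d.0 + 0)) :: ··c··> s1
  s1 = c.d.(0\{a,c,d} + (d.0 + 0)) :: ··c··> s2
  s2 = d.(0\{a,c,d} + (d.0 + 0)) :: ··d··> s3
  s3 = 0\{a,c,d} + (d.0 + 0) :: ··d··> s4
  s4 = 0 :: ·
LTS(Q): 5 reachable states
  t0 = c.c.d.(0\{a,c,d} + d.0) :: ··c··> t1
  t1 = c.d.(0\{a,c,d} + d.0) :: ··c··> t2
  t2 = d.(0\{a,c,d} + d.0) :: ··d··> t3
  t3 = 0\{a,c,d} + d.0 :: ··d··> t4
  t4 = 0 :: ·
Partition-refinement fixed point:
  B0 = {s0, t0}
  B1 = {s1, t1}
  B2 = {s2, t2}
  B3 = {s3, t3}
  B4 = {s4, t4}
s0 ∈ B0, t0 ∈ B0 → same block
Bisimilar ⇒ trace-equivalent.

traces(P) = traces(Q)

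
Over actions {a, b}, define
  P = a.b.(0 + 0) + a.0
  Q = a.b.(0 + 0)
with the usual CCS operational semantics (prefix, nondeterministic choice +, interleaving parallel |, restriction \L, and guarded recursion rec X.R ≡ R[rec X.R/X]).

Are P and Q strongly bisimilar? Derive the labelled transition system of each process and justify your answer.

P's transition system — 4 states:
  m0 = a.b.(0 + 0) + a.0 has moves ··a··> m1, ··a··> m2
  m1 = 0 has moves deadlocked
  m2 = b.(0 + 0) has moves ··b··> m3
  m3 = 0 + 0 has moves deadlocked
Q's transition system — 3 states:
  n0 = a.b.(0 + 0) has moves ··a··> n1
  n1 = b.(0 + 0) has moves ··b··> n2
  n2 = 0 + 0 has moves deadlocked
Bisimilarity quotient blocks:
  B0 = {m0}
  B1 = {m1, m3, n2}
  B2 = {m2, n1}
  B3 = {n0}
m0 ∈ B0, n0 ∈ B3 → different blocks

NO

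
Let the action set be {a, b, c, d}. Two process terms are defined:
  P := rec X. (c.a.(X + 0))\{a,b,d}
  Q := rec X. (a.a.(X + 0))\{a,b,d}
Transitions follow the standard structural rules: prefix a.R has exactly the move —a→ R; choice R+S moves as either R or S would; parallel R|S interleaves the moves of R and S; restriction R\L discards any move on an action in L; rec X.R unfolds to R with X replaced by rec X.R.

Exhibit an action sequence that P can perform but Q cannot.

c

LTS(P): 2 reachable states
  p0 = rec X. (c.a.(X + 0))\{a,b,d} :: ··c··> p1
  p1 = (a.((rec X. (c.a.(X + 0))\{a,b,d}) + 0))\{a,b,d} :: deadlocked
LTS(Q): 1 reachable states
  q0 = rec X. (a.a.(X + 0))\{a,b,d} :: deadlocked
Run σ = ⟨c⟩ on P: start {p0}
  step 1 (c): {p1}
  ✓ P
Run σ = ⟨c⟩ on Q: start {q0}
  step 1 (c): ∅ (Q stuck)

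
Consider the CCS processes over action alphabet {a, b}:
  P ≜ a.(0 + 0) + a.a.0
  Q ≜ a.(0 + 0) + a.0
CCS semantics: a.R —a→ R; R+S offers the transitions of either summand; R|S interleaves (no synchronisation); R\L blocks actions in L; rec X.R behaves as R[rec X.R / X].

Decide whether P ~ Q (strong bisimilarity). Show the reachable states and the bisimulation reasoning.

P's transition system — 4 states:
  u0 = a.(0 + 0) + a.a.0 → —a→ u1, —a→ u2
  u1 = 0 + 0 → ·
  u2 = a.0 → —a→ u3
  u3 = 0 → ·
Q's transition system — 3 states:
  v0 = a.(0 + 0) + a.0 → —a→ v1, —a→ v2
  v1 = 0 → ·
  v2 = 0 + 0 → ·
Partition-refinement fixed point:
  B0 = {u0}
  B1 = {u1, u3, v1, v2}
  B2 = {u2, v0}
u0 ∈ B0, v0 ∈ B2 → different blocks

NO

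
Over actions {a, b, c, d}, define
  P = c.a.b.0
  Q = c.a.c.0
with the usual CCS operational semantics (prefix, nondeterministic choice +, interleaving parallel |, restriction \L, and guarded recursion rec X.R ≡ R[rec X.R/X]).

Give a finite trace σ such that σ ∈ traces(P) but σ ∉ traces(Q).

cab

P's transition system — 4 states:
  p0 = c.a.b.0 has moves ··c··> p1
  p1 = a.b.0 has moves ··a··> p2
  p2 = b.0 has moves ··b··> p3
  p3 = 0 has moves stopped
Q's transition system — 4 states:
  q0 = c.a.c.0 has moves ··c··> q1
  q1 = a.c.0 has moves ··a··> q2
  q2 = c.0 has moves ··c··> q3
  q3 = 0 has moves stopped
Executing cab from P (initial set {p0}):
  [1] c ⇒ {p1}
  [2] a ⇒ {p2}
  [3] b ⇒ {p3}
  — P admits the full trace.
Executing cab from Q (initial set {q0}):
  [1] c ⇒ {q1}
  [2] a ⇒ {q2}
  [3] b ⇒ ∅ (Q stuck)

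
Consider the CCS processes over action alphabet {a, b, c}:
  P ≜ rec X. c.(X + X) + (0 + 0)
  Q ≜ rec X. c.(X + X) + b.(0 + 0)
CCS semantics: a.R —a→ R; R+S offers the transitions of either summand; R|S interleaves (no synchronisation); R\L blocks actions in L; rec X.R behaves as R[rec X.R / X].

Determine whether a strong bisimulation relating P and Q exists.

LTS(P): 2 reachable states
  p0 = rec X. c.(X + X) + (0 + 0) :: -c-> p1
  p1 = (rec X. c.(X + X) + (0 + 0)) + (rec X. c.(X + X) + (0 + 0)) :: -c-> p1
LTS(Q): 3 reachable states
  q0 = rec X. c.(X + X) + b.(0 + 0) :: -b-> q1, -c-> q2
  q1 = 0 + 0 :: ·
  q2 = (rec X. c.(X + X) + b.(0 + 0)) + (rec X. c.(X + X) + b.(0 + 0)) :: -b-> q1, -c-> q2
Coarsest stable partition (strong bisimilarity classes):
  B0 = {p0, p1}
  B1 = {q0, q2}
  B2 = {q1}
p0 ∈ B0, q0 ∈ B1 → different blocks

not bisimilar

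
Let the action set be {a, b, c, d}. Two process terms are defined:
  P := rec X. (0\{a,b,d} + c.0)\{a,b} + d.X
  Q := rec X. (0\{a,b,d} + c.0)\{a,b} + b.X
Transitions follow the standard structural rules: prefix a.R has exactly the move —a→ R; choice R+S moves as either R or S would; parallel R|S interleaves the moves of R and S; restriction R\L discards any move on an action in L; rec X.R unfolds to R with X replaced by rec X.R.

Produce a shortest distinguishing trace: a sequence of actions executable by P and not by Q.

d

Reachable graph of P (2 states):
  s0 = rec X. (0\{a,b,d} + c.0)\{a,b} + d.X :: --c--▸ s1, --d--▸ s0
  s1 = 0\{a,b} :: stopped
Reachable graph of Q (2 states):
  t0 = rec X. (0\{a,b,d} + c.0)\{a,b} + b.X :: --b--▸ t0, --c--▸ t1
  t1 = 0\{a,b} :: stopped
Trace ⟨d⟩ through P, begin at {s0}:
  [1] d ⇒ {s0}
  P completes σ.
Trace ⟨d⟩ through Q, begin at {t0}:
  [1] d ⇒ ∅ (Q stuck)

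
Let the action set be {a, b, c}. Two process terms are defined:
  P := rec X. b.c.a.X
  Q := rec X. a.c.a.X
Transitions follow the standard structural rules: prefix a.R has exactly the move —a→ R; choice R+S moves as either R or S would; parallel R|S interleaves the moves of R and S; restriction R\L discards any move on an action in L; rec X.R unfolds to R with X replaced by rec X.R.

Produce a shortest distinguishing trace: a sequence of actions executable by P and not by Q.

Reachable graph of P (3 states):
  s0 = rec X. b.c.a.X ⊢ =b=> s1
  s1 = c.a.(rec X. b.c.a.X) ⊢ =c=> s2
  s2 = a.(rec X. b.c.a.X) ⊢ =a=> s0
Reachable graph of Q (3 states):
  t0 = rec X. a.c.a.X ⊢ =a=> t1
  t1 = c.a.(rec X. a.c.a.X) ⊢ =c=> t2
  t2 = a.(rec X. a.c.a.X) ⊢ =a=> t0
Executing b from P (initial set {s0}):
  [1] b ⇒ {s1}
  — P admits the full trace.
Executing b from Q (initial set {t0}):
  [1] b ⇒ ∅  — Q cannot continue

b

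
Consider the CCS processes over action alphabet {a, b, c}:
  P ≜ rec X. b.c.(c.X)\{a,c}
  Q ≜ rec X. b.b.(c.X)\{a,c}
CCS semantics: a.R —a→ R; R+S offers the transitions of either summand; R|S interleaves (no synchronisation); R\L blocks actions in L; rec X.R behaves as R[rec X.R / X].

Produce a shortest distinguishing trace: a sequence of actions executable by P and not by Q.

P's transition system — 3 states:
  p0 = rec X. b.c.(c.X)\{a,c} | --b--▸ p1
  p1 = c.(c.(rec X. b.c.(c.X)\{a,c}))\{a,c} | --c--▸ p2
  p2 = (c.(rec X. b.c.(c.X)\{a,c}))\{a,c} | ·
Q's transition system — 3 states:
  q0 = rec X. b.b.(c.X)\{a,c} | --b--▸ q1
  q1 = b.(c.(rec X. b.b.(c.X)\{a,c}))\{a,c} | --b--▸ q2
  q2 = (c.(rec X. b.b.(c.X)\{a,c}))\{a,c} | ·
Run σ = ⟨bc⟩ on P: start {p0}
  after b @ step 1: {p1}
  after c @ step 2: {p2}
  ✓ P
Run σ = ⟨bc⟩ on Q: start {q0}
  after b @ step 1: {q1}
  after c @ step 2: ∅ (Q stuck)

bc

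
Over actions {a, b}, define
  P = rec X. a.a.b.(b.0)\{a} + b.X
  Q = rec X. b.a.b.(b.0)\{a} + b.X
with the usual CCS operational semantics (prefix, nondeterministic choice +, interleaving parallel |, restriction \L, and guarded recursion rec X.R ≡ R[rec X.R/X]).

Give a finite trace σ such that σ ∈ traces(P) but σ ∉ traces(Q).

LTS(P): 5 reachable states
  u0 = rec X. a.a.b.(b.0)\{a} + b.X → =a=> u1, =b=> u0
  u1 = a.b.(b.0)\{a} → =a=> u2
  u2 = b.(b.0)\{a} → =b=> u3
  u3 = (b.0)\{a} → =b=> u4
  u4 = 0\{a} → deadlocked
LTS(Q): 5 reachable states
  v0 = rec X. b.a.b.(b.0)\{a} + b.X → =b=> v0, =b=> v1
  v1 = a.b.(b.0)\{a} → =a=> v2
  v2 = b.(b.0)\{a} → =b=> v3
  v3 = (b.0)\{a} → =b=> v4
  v4 = 0\{a} → deadlocked
Executing a from P (initial set {u0}):
  [1] a ⇒ {u1}
  P completes σ.
Executing a from Q (initial set {v0}):
  [1] a ⇒ ∅  — Q cannot continue

a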